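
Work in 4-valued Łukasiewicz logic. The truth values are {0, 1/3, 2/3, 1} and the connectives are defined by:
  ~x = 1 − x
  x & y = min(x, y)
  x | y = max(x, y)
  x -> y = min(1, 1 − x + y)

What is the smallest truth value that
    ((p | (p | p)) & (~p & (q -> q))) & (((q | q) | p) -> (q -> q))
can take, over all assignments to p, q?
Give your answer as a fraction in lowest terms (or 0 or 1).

Take p = 0, q = 0:
p | p = 0 | 0 = 0
p | (p | p) = 0 | 0 = 0
~p = ~0 = 1
q -> q = 0 -> 0 = 1
~p & (q -> q) = 1 & 1 = 1
(p | (p | p)) & (~p & (q -> q)) = 0 & 1 = 0
q | q = 0 | 0 = 0
(q | q) | p = 0 | 0 = 0
q -> q = 0 -> 0 = 1
((q | q) | p) -> (q -> q) = 0 -> 1 = 1
((p | (p | p)) & (~p & (q -> q))) & (((q | q) | p) -> (q -> q)) = 0 & 1 = 0
No assignment yields a value below 0, so this is the minimum.

0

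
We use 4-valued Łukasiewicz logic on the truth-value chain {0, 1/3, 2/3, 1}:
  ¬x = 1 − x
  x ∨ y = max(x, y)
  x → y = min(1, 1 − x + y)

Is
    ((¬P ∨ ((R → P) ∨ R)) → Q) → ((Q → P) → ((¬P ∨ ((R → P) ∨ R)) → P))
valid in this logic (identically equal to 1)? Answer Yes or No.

Yes

At P = 1, Q = 2/3, R = 0, for instance:
¬P = ¬1 = 0
R → P = 0 → 1 = 1
(R → P) ∨ R = 1 ∨ 0 = 1
¬P ∨ ((R → P) ∨ R) = 0 ∨ 1 = 1
(¬P ∨ ((R → P) ∨ R)) → Q = 1 → 2/3 = 2/3
Q → P = 2/3 → 1 = 1
(¬P ∨ ((R → P) ∨ R)) → P = 1 → 1 = 1
(Q → P) → ((¬P ∨ ((R → P) ∨ R)) → P) = 1 → 1 = 1
((¬P ∨ ((R → P) ∨ R)) → Q) → ((Q → P) → ((¬P ∨ ((R → P) ∨ R)) → P)) = 2/3 → 1 = 1
and checking the remaining 63 assignments likewise gives ≥ 1 in every case.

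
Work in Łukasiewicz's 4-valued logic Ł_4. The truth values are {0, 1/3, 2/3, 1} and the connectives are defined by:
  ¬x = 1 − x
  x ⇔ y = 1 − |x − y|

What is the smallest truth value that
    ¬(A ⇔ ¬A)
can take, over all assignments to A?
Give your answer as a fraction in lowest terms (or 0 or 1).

1/3

Take A = 1/3:
¬A = ¬1/3 = 2/3
A ⇔ ¬A = 1/3 ⇔ 2/3 = 2/3
¬(A ⇔ ¬A) = ¬2/3 = 1/3
No assignment yields a value below 1/3, so this is the minimum.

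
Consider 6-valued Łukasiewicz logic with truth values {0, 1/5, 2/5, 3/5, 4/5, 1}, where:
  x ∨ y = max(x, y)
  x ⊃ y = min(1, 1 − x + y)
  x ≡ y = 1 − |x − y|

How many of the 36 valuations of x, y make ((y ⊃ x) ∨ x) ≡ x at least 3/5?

value 1: 11 assignments (counts)
value 4/5: 9 assignments (counts)
value 3/5: 7 assignments (counts)
value 2/5: 5 assignments
value 1/5: 3 assignments
value 0: 1 assignment
So 27 of the 36 assignments meet the threshold.

27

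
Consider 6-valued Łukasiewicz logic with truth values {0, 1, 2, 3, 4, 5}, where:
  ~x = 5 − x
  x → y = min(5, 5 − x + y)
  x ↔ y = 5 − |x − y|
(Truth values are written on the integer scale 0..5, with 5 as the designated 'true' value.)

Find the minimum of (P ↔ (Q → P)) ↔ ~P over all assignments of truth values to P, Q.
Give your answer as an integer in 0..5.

Take P = 0, Q = 0:
Q → P = 0 → 0 = 5
P ↔ (Q → P) = 0 ↔ 5 = 0
~P = ~0 = 5
(P ↔ (Q → P)) ↔ ~P = 0 ↔ 5 = 0
No assignment yields a value below 0, so this is the minimum.

0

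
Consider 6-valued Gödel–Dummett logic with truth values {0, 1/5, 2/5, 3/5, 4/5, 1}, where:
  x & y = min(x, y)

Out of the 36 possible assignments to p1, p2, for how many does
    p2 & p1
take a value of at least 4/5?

4

value 1: 1 assignment (counts)
value 4/5: 3 assignments (counts)
value 3/5: 5 assignments
value 2/5: 7 assignments
value 1/5: 9 assignments
value 0: 11 assignments
So 4 of the 36 assignments meet the threshold.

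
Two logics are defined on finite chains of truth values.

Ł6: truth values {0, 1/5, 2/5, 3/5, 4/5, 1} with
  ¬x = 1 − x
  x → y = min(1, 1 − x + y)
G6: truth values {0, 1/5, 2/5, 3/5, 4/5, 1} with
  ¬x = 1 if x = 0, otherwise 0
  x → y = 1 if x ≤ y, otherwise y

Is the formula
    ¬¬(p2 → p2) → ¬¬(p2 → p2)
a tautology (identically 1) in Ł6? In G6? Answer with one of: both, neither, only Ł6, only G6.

both

In Ł6: every assignment gives 1 — tautology.
In G6: every assignment gives 1 — tautology.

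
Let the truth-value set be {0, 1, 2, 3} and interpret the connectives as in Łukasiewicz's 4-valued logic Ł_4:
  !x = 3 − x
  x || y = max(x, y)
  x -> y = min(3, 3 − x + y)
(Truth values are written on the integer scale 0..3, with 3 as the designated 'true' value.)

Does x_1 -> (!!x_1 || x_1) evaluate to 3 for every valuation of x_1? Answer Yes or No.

Yes

x_1 = 0 ↦ 3
x_1 = 1 ↦ 3
x_1 = 2 ↦ 3
x_1 = 3 ↦ 3
Every assignment gives a value ≥ 3.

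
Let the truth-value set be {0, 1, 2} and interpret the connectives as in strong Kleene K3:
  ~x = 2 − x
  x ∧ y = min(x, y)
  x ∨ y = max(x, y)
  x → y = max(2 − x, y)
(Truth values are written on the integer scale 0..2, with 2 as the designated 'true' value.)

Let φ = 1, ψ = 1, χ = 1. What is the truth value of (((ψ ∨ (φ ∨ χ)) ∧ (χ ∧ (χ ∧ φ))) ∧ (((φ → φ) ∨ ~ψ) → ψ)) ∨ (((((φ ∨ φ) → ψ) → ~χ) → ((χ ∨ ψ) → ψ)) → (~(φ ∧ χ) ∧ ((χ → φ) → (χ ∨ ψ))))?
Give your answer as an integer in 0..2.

1

φ ∨ χ = 1 ∨ 1 = 1
ψ ∨ (φ ∨ χ) = 1 ∨ 1 = 1
χ ∧ φ = 1 ∧ 1 = 1
χ ∧ (χ ∧ φ) = 1 ∧ 1 = 1
(ψ ∨ (φ ∨ χ)) ∧ (χ ∧ (χ ∧ φ)) = 1 ∧ 1 = 1
φ → φ = 1 → 1 = 1
~ψ = ~1 = 1
(φ → φ) ∨ ~ψ = 1 ∨ 1 = 1
((φ → φ) ∨ ~ψ) → ψ = 1 → 1 = 1
((ψ ∨ (φ ∨ χ)) ∧ (χ ∧ (χ ∧ φ))) ∧ (((φ → φ) ∨ ~ψ) → ψ) = 1 ∧ 1 = 1
φ ∨ φ = 1 ∨ 1 = 1
(φ ∨ φ) → ψ = 1 → 1 = 1
~χ = ~1 = 1
((φ ∨ φ) → ψ) → ~χ = 1 → 1 = 1
χ ∨ ψ = 1 ∨ 1 = 1
(χ ∨ ψ) → ψ = 1 → 1 = 1
(((φ ∨ φ) → ψ) → ~χ) → ((χ ∨ ψ) → ψ) = 1 → 1 = 1
φ ∧ χ = 1 ∧ 1 = 1
~(φ ∧ χ) = ~1 = 1
χ → φ = 1 → 1 = 1
χ ∨ ψ = 1 ∨ 1 = 1
(χ → φ) → (χ ∨ ψ) = 1 → 1 = 1
~(φ ∧ χ) ∧ ((χ → φ) → (χ ∨ ψ)) = 1 ∧ 1 = 1
((((φ ∨ φ) → ψ) → ~χ) → ((χ ∨ ψ) → ψ)) → (~(φ ∧ χ) ∧ ((χ → φ) → (χ ∨ ψ))) = 1 → 1 = 1
(((ψ ∨ (φ ∨ χ)) ∧ (χ ∧ (χ ∧ φ))) ∧ (((φ → φ) ∨ ~ψ) → ψ)) ∨ (((((φ ∨ φ) → ψ) → ~χ) → ((χ ∨ ψ) → ψ)) → (~(φ ∧ χ) ∧ ((χ → φ) → (χ ∨ ψ)))) = 1 ∨ 1 = 1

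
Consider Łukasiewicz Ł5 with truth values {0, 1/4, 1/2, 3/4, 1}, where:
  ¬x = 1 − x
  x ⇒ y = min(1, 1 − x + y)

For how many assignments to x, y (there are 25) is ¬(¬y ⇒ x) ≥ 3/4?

3

value 1: 1 assignment (counts)
value 3/4: 2 assignments (counts)
value 1/2: 3 assignments
value 1/4: 4 assignments
value 0: 15 assignments
So 3 of the 25 assignments meet the threshold.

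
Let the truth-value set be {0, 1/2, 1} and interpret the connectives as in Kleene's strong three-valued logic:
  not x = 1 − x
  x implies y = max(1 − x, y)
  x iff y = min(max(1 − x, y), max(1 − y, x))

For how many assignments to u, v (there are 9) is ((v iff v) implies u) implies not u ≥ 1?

u = 0, v = 0 ↦ 1  ≥
u = 0, v = 1/2 ↦ 1  ≥
u = 0, v = 1 ↦ 1  ≥
u = 1/2, v = 0 ↦ 1/2  <
u = 1/2, v = 1/2 ↦ 1/2  <
u = 1/2, v = 1 ↦ 1/2  <
u = 1, v = 0 ↦ 0  <
u = 1, v = 1/2 ↦ 0  <
u = 1, v = 1 ↦ 0  <
So 3 of the 9 assignments meet the threshold.

3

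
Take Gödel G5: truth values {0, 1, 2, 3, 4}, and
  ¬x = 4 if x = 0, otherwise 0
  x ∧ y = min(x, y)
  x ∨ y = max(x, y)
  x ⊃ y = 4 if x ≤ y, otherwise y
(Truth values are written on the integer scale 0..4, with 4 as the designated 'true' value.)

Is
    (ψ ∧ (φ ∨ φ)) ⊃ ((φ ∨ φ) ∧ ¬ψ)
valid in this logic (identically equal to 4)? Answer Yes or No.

No

Counterexample: take φ = 1, ψ = 1.
φ ∨ φ = 1 ∨ 1 = 1
ψ ∧ (φ ∨ φ) = 1 ∧ 1 = 1
φ ∨ φ = 1 ∨ 1 = 1
¬ψ = ¬1 = 0
(φ ∨ φ) ∧ ¬ψ = 1 ∧ 0 = 0
(ψ ∧ (φ ∨ φ)) ⊃ ((φ ∨ φ) ∧ ¬ψ) = 1 ⊃ 0 = 0
This gives 0 ≠ 4.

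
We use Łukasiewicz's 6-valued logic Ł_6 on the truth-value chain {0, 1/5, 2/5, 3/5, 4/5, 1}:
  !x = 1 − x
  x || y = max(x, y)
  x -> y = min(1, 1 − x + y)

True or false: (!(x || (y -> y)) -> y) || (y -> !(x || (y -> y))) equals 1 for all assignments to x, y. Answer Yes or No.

At x = 1/5, y = 1, for instance:
y -> y = 1 -> 1 = 1
x || (y -> y) = 1/5 || 1 = 1
!(x || (y -> y)) = !1 = 0
!(x || (y -> y)) -> y = 0 -> 1 = 1
y -> !(x || (y -> y)) = 1 -> 0 = 0
(!(x || (y -> y)) -> y) || (y -> !(x || (y -> y))) = 1 || 0 = 1
and checking the remaining 35 assignments likewise gives ≥ 1 in every case.

Yes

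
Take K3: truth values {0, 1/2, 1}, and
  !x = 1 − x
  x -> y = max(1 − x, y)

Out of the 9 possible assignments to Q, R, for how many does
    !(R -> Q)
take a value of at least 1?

Q = 0, R = 0 ↦ 0  <
Q = 0, R = 1/2 ↦ 1/2  <
Q = 0, R = 1 ↦ 1  ≥
Q = 1/2, R = 0 ↦ 0  <
Q = 1/2, R = 1/2 ↦ 1/2  <
Q = 1/2, R = 1 ↦ 1/2  <
Q = 1, R = 0 ↦ 0  <
Q = 1, R = 1/2 ↦ 0  <
Q = 1, R = 1 ↦ 0  <
So 1 of the 9 assignments meets the threshold.

1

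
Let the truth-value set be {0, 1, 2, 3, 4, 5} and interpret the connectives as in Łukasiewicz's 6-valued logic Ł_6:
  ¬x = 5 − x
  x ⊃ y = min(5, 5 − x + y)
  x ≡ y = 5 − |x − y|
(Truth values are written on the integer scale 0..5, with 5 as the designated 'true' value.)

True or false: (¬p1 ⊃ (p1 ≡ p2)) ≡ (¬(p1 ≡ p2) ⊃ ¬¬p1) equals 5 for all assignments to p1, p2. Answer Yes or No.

Yes

At p1 = 2, p2 = 1, for instance:
¬p1 = ¬2 = 3
p1 ≡ p2 = 2 ≡ 1 = 4
¬p1 ⊃ (p1 ≡ p2) = 3 ⊃ 4 = 5
¬(p1 ≡ p2) = ¬4 = 1
¬¬p1 = ¬3 = 2
¬(p1 ≡ p2) ⊃ ¬¬p1 = 1 ⊃ 2 = 5
(¬p1 ⊃ (p1 ≡ p2)) ≡ (¬(p1 ≡ p2) ⊃ ¬¬p1) = 5 ≡ 5 = 5
and checking the remaining 35 assignments likewise gives ≥ 5 in every case.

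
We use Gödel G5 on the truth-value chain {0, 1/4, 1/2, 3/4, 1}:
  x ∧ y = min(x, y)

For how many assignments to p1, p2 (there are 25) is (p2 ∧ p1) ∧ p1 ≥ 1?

1

value 1: 1 assignment (counts)
value 3/4: 3 assignments
value 1/2: 5 assignments
value 1/4: 7 assignments
value 0: 9 assignments
So 1 of the 25 assignments meets the threshold.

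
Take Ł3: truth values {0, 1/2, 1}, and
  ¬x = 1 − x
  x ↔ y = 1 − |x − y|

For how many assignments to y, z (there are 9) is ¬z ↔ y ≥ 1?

3

y = 0, z = 0 ↦ 0  <
y = 0, z = 1/2 ↦ 1/2  <
y = 0, z = 1 ↦ 1  ≥
y = 1/2, z = 0 ↦ 1/2  <
y = 1/2, z = 1/2 ↦ 1  ≥
y = 1/2, z = 1 ↦ 1/2  <
y = 1, z = 0 ↦ 1  ≥
y = 1, z = 1/2 ↦ 1/2  <
y = 1, z = 1 ↦ 0  <
So 3 of the 9 assignments meet the threshold.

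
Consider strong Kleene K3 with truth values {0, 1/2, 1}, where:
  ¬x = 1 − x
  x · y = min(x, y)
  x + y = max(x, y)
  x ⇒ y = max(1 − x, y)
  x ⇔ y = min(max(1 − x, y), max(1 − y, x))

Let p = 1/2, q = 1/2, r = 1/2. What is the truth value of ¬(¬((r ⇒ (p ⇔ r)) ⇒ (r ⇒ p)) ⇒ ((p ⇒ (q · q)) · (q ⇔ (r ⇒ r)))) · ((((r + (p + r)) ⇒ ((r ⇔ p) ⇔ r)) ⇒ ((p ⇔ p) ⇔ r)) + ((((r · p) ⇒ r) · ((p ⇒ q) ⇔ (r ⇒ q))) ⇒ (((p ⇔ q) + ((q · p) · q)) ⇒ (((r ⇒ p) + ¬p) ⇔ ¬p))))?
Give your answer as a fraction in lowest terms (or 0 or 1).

1/2

p ⇔ r = 1/2 ⇔ 1/2 = 1/2
r ⇒ (p ⇔ r) = 1/2 ⇒ 1/2 = 1/2
r ⇒ p = 1/2 ⇒ 1/2 = 1/2
(r ⇒ (p ⇔ r)) ⇒ (r ⇒ p) = 1/2 ⇒ 1/2 = 1/2
¬((r ⇒ (p ⇔ r)) ⇒ (r ⇒ p)) = ¬1/2 = 1/2
q · q = 1/2 · 1/2 = 1/2
p ⇒ (q · q) = 1/2 ⇒ 1/2 = 1/2
r ⇒ r = 1/2 ⇒ 1/2 = 1/2
q ⇔ (r ⇒ r) = 1/2 ⇔ 1/2 = 1/2
(p ⇒ (q · q)) · (q ⇔ (r ⇒ r)) = 1/2 · 1/2 = 1/2
¬((r ⇒ (p ⇔ r)) ⇒ (r ⇒ p)) ⇒ ((p ⇒ (q · q)) · (q ⇔ (r ⇒ r))) = 1/2 ⇒ 1/2 = 1/2
¬(¬((r ⇒ (p ⇔ r)) ⇒ (r ⇒ p)) ⇒ ((p ⇒ (q · q)) · (q ⇔ (r ⇒ r)))) = ¬1/2 = 1/2
p + r = 1/2 + 1/2 = 1/2
r + (p + r) = 1/2 + 1/2 = 1/2
r ⇔ p = 1/2 ⇔ 1/2 = 1/2
(r ⇔ p) ⇔ r = 1/2 ⇔ 1/2 = 1/2
(r + (p + r)) ⇒ ((r ⇔ p) ⇔ r) = 1/2 ⇒ 1/2 = 1/2
p ⇔ p = 1/2 ⇔ 1/2 = 1/2
(p ⇔ p) ⇔ r = 1/2 ⇔ 1/2 = 1/2
((r + (p + r)) ⇒ ((r ⇔ p) ⇔ r)) ⇒ ((p ⇔ p) ⇔ r) = 1/2 ⇒ 1/2 = 1/2
r · p = 1/2 · 1/2 = 1/2
(r · p) ⇒ r = 1/2 ⇒ 1/2 = 1/2
p ⇒ q = 1/2 ⇒ 1/2 = 1/2
r ⇒ q = 1/2 ⇒ 1/2 = 1/2
(p ⇒ q) ⇔ (r ⇒ q) = 1/2 ⇔ 1/2 = 1/2
((r · p) ⇒ r) · ((p ⇒ q) ⇔ (r ⇒ q)) = 1/2 · 1/2 = 1/2
p ⇔ q = 1/2 ⇔ 1/2 = 1/2
q · p = 1/2 · 1/2 = 1/2
(q · p) · q = 1/2 · 1/2 = 1/2
(p ⇔ q) + ((q · p) · q) = 1/2 + 1/2 = 1/2
r ⇒ p = 1/2 ⇒ 1/2 = 1/2
¬p = ¬1/2 = 1/2
(r ⇒ p) + ¬p = 1/2 + 1/2 = 1/2
¬p = ¬1/2 = 1/2
((r ⇒ p) + ¬p) ⇔ ¬p = 1/2 ⇔ 1/2 = 1/2
((p ⇔ q) + ((q · p) · q)) ⇒ (((r ⇒ p) + ¬p) ⇔ ¬p) = 1/2 ⇒ 1/2 = 1/2
(((r · p) ⇒ r) · ((p ⇒ q) ⇔ (r ⇒ q))) ⇒ (((p ⇔ q) + ((q · p) · q)) ⇒ (((r ⇒ p) + ¬p) ⇔ ¬p)) = 1/2 ⇒ 1/2 = 1/2
(((r + (p + r)) ⇒ ((r ⇔ p) ⇔ r)) ⇒ ((p ⇔ p) ⇔ r)) + ((((r · p) ⇒ r) · ((p ⇒ q) ⇔ (r ⇒ q))) ⇒ (((p ⇔ q) + ((q · p) · q)) ⇒ (((r ⇒ p) + ¬p) ⇔ ¬p))) = 1/2 + 1/2 = 1/2
¬(¬((r ⇒ (p ⇔ r)) ⇒ (r ⇒ p)) ⇒ ((p ⇒ (q · q)) · (q ⇔ (r ⇒ r)))) · ((((r + (p + r)) ⇒ ((r ⇔ p) ⇔ r)) ⇒ ((p ⇔ p) ⇔ r)) + ((((r · p) ⇒ r) · ((p ⇒ q) ⇔ (r ⇒ q))) ⇒ (((p ⇔ q) + ((q · p) · q)) ⇒ (((r ⇒ p) + ¬p) ⇔ ¬p)))) = 1/2 · 1/2 = 1/2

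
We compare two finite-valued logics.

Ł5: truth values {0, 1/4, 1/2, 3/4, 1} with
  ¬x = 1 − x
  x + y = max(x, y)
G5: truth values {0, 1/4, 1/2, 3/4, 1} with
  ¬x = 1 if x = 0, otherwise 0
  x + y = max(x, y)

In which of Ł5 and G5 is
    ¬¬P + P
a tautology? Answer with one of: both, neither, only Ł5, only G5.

In Ł5: at P = 0 the value is 0 — not a tautology.
In G5: at P = 0 the value is 0 — not a tautology.

neither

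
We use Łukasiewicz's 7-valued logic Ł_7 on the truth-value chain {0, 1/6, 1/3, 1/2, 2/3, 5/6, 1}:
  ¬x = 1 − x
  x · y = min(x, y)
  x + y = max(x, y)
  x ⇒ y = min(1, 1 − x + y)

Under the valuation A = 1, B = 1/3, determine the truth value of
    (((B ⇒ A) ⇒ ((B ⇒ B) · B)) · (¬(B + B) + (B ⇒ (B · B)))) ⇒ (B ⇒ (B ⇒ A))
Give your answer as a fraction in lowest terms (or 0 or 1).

1

B ⇒ A = 1/3 ⇒ 1 = 1
B ⇒ B = 1/3 ⇒ 1/3 = 1
(B ⇒ B) · B = 1 · 1/3 = 1/3
(B ⇒ A) ⇒ ((B ⇒ B) · B) = 1 ⇒ 1/3 = 1/3
B + B = 1/3 + 1/3 = 1/3
¬(B + B) = ¬1/3 = 2/3
B · B = 1/3 · 1/3 = 1/3
B ⇒ (B · B) = 1/3 ⇒ 1/3 = 1
¬(B + B) + (B ⇒ (B · B)) = 2/3 + 1 = 1
((B ⇒ A) ⇒ ((B ⇒ B) · B)) · (¬(B + B) + (B ⇒ (B · B))) = 1/3 · 1 = 1/3
B ⇒ A = 1/3 ⇒ 1 = 1
B ⇒ (B ⇒ A) = 1/3 ⇒ 1 = 1
(((B ⇒ A) ⇒ ((B ⇒ B) · B)) · (¬(B + B) + (B ⇒ (B · B)))) ⇒ (B ⇒ (B ⇒ A)) = 1/3 ⇒ 1 = 1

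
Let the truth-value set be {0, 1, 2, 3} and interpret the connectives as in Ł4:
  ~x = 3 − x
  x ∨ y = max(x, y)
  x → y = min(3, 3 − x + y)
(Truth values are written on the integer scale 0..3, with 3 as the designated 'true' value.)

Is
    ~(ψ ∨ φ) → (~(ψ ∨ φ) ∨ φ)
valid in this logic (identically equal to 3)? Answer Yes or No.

φ = 0, ψ = 0 ↦ 3
φ = 0, ψ = 1 ↦ 3
φ = 0, ψ = 2 ↦ 3
φ = 0, ψ = 3 ↦ 3
φ = 1, ψ = 0 ↦ 3
φ = 1, ψ = 1 ↦ 3
φ = 1, ψ = 2 ↦ 3
φ = 1, ψ = 3 ↦ 3
φ = 2, ψ = 0 ↦ 3
φ = 2, ψ = 1 ↦ 3
φ = 2, ψ = 2 ↦ 3
φ = 2, ψ = 3 ↦ 3
φ = 3, ψ = 0 ↦ 3
φ = 3, ψ = 1 ↦ 3
φ = 3, ψ = 2 ↦ 3
φ = 3, ψ = 3 ↦ 3
Every assignment gives a value ≥ 3.

Yes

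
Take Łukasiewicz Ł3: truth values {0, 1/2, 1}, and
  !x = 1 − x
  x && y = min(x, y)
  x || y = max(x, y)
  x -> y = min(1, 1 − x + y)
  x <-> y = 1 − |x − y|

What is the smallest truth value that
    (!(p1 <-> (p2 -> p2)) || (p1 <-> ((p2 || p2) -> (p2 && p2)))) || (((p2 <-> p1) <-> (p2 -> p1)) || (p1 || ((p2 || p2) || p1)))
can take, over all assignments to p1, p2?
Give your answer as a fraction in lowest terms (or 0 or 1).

Take p1 = 1/2, p2 = 0:
p2 -> p2 = 0 -> 0 = 1
p1 <-> (p2 -> p2) = 1/2 <-> 1 = 1/2
!(p1 <-> (p2 -> p2)) = !1/2 = 1/2
p2 || p2 = 0 || 0 = 0
p2 && p2 = 0 && 0 = 0
(p2 || p2) -> (p2 && p2) = 0 -> 0 = 1
p1 <-> ((p2 || p2) -> (p2 && p2)) = 1/2 <-> 1 = 1/2
!(p1 <-> (p2 -> p2)) || (p1 <-> ((p2 || p2) -> (p2 && p2))) = 1/2 || 1/2 = 1/2
p2 <-> p1 = 0 <-> 1/2 = 1/2
p2 -> p1 = 0 -> 1/2 = 1
(p2 <-> p1) <-> (p2 -> p1) = 1/2 <-> 1 = 1/2
p2 || p2 = 0 || 0 = 0
(p2 || p2) || p1 = 0 || 1/2 = 1/2
p1 || ((p2 || p2) || p1) = 1/2 || 1/2 = 1/2
((p2 <-> p1) <-> (p2 -> p1)) || (p1 || ((p2 || p2) || p1)) = 1/2 || 1/2 = 1/2
(!(p1 <-> (p2 -> p2)) || (p1 <-> ((p2 || p2) -> (p2 && p2)))) || (((p2 <-> p1) <-> (p2 -> p1)) || (p1 || ((p2 || p2) || p1))) = 1/2 || 1/2 = 1/2
No assignment yields a value below 1/2, so this is the minimum.

1/2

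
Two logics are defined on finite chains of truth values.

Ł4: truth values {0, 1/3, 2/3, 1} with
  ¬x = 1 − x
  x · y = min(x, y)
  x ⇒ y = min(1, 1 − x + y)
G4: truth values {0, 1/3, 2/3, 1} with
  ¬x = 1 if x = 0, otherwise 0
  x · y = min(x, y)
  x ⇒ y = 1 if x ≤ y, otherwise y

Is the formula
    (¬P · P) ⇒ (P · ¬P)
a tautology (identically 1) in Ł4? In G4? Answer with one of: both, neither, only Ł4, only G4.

both

In Ł4: every assignment gives 1 — tautology.
In G4: every assignment gives 1 — tautology.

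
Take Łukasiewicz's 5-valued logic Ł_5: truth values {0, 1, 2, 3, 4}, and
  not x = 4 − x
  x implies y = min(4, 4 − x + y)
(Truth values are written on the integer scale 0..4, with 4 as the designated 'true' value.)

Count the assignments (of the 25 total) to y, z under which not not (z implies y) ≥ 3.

19

value 4: 15 assignments (counts)
value 3: 4 assignments (counts)
value 2: 3 assignments
value 1: 2 assignments
value 0: 1 assignment
So 19 of the 25 assignments meet the threshold.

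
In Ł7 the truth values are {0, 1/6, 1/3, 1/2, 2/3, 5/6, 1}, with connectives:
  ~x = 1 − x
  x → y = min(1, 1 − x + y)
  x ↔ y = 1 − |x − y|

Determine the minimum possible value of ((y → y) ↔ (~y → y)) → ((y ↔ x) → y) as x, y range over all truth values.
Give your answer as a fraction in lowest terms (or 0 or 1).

Take x = 1/2, y = 1/2:
y → y = 1/2 → 1/2 = 1
~y = ~1/2 = 1/2
~y → y = 1/2 → 1/2 = 1
(y → y) ↔ (~y → y) = 1 ↔ 1 = 1
y ↔ x = 1/2 ↔ 1/2 = 1
(y ↔ x) → y = 1 → 1/2 = 1/2
((y → y) ↔ (~y → y)) → ((y ↔ x) → y) = 1 → 1/2 = 1/2
No assignment yields a value below 1/2, so this is the minimum.

1/2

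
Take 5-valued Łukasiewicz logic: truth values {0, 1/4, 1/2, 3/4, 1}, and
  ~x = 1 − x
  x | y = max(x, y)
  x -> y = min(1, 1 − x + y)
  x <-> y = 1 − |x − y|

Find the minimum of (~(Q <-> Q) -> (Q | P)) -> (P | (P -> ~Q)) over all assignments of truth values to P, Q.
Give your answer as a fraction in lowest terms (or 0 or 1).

Take P = 1/2, Q = 1:
Q <-> Q = 1 <-> 1 = 1
~(Q <-> Q) = ~1 = 0
Q | P = 1 | 1/2 = 1
~(Q <-> Q) -> (Q | P) = 0 -> 1 = 1
~Q = ~1 = 0
P -> ~Q = 1/2 -> 0 = 1/2
P | (P -> ~Q) = 1/2 | 1/2 = 1/2
(~(Q <-> Q) -> (Q | P)) -> (P | (P -> ~Q)) = 1 -> 1/2 = 1/2
No assignment yields a value below 1/2, so this is the minimum.

1/2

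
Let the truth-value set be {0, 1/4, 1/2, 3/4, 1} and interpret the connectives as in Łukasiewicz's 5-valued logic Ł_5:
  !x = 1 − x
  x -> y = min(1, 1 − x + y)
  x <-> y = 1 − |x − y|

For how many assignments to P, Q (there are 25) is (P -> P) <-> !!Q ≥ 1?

value 1: 5 assignments (counts)
value 3/4: 5 assignments
value 1/2: 5 assignments
value 1/4: 5 assignments
value 0: 5 assignments
So 5 of the 25 assignments meet the threshold.

5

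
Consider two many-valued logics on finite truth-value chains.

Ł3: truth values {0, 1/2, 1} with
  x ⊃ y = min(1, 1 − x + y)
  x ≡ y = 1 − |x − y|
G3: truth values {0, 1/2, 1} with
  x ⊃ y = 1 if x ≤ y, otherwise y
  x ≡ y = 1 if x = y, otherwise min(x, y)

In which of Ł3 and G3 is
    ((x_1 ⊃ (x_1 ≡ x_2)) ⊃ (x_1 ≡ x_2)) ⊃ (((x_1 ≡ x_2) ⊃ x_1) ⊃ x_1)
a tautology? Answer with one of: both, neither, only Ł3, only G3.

only Ł3

In Ł3: every assignment gives 1 — tautology.
In G3: at x_1 = 1/2, x_2 = 0 the value is 1/2 — not a tautology.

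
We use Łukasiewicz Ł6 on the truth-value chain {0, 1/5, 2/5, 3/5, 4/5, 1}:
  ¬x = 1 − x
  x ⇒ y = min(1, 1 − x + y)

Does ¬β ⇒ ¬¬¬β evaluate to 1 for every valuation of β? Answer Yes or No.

β = 0 ↦ 1
β = 1/5 ↦ 1
β = 2/5 ↦ 1
β = 3/5 ↦ 1
β = 4/5 ↦ 1
β = 1 ↦ 1
Every assignment gives a value ≥ 1.

Yes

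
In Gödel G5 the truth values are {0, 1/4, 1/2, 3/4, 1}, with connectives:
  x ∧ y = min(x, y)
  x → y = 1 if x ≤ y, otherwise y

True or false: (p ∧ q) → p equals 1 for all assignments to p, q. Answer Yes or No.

Yes

At p = 1/4, q = 1, for instance:
p ∧ q = 1/4 ∧ 1 = 1/4
(p ∧ q) → p = 1/4 → 1/4 = 1
and checking the remaining 24 assignments likewise gives ≥ 1 in every case.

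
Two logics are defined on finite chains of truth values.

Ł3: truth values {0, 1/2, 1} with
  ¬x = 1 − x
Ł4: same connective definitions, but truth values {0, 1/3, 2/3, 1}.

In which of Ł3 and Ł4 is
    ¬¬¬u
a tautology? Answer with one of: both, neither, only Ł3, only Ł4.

neither

In Ł3: at u = 1/2 the value is 1/2 — not a tautology.
In Ł4: at u = 1/3 the value is 2/3 — not a tautology.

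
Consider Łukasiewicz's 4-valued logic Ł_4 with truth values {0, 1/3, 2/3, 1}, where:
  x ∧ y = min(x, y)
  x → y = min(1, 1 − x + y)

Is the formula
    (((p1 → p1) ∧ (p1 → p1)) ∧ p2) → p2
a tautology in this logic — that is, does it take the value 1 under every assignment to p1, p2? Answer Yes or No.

p1 = 0, p2 = 0 ↦ 1
p1 = 0, p2 = 1/3 ↦ 1
p1 = 0, p2 = 2/3 ↦ 1
p1 = 0, p2 = 1 ↦ 1
p1 = 1/3, p2 = 0 ↦ 1
p1 = 1/3, p2 = 1/3 ↦ 1
p1 = 1/3, p2 = 2/3 ↦ 1
p1 = 1/3, p2 = 1 ↦ 1
p1 = 2/3, p2 = 0 ↦ 1
p1 = 2/3, p2 = 1/3 ↦ 1
p1 = 2/3, p2 = 2/3 ↦ 1
p1 = 2/3, p2 = 1 ↦ 1
p1 = 1, p2 = 0 ↦ 1
p1 = 1, p2 = 1/3 ↦ 1
p1 = 1, p2 = 2/3 ↦ 1
p1 = 1, p2 = 1 ↦ 1
Every assignment gives a value ≥ 1.

Yes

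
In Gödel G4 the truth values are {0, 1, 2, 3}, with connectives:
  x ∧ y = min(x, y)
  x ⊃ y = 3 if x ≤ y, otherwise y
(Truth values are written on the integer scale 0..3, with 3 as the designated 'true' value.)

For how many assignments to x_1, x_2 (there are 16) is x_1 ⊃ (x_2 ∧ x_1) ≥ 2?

11

x_1 = 0, x_2 = 0 ↦ 3  ≥
x_1 = 0, x_2 = 1 ↦ 3  ≥
x_1 = 0, x_2 = 2 ↦ 3  ≥
x_1 = 0, x_2 = 3 ↦ 3  ≥
x_1 = 1, x_2 = 0 ↦ 0  <
x_1 = 1, x_2 = 1 ↦ 3  ≥
x_1 = 1, x_2 = 2 ↦ 3  ≥
x_1 = 1, x_2 = 3 ↦ 3  ≥
x_1 = 2, x_2 = 0 ↦ 0  <
x_1 = 2, x_2 = 1 ↦ 1  <
x_1 = 2, x_2 = 2 ↦ 3  ≥
x_1 = 2, x_2 = 3 ↦ 3  ≥
x_1 = 3, x_2 = 0 ↦ 0  <
x_1 = 3, x_2 = 1 ↦ 1  <
x_1 = 3, x_2 = 2 ↦ 2  ≥
x_1 = 3, x_2 = 3 ↦ 3  ≥
So 11 of the 16 assignments meet the threshold.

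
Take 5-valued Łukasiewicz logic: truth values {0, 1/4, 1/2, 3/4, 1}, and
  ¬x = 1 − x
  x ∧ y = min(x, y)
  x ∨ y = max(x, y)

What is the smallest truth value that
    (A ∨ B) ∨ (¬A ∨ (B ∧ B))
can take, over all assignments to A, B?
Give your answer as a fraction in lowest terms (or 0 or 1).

Take A = 1/2, B = 0:
A ∨ B = 1/2 ∨ 0 = 1/2
¬A = ¬1/2 = 1/2
B ∧ B = 0 ∧ 0 = 0
¬A ∨ (B ∧ B) = 1/2 ∨ 0 = 1/2
(A ∨ B) ∨ (¬A ∨ (B ∧ B)) = 1/2 ∨ 1/2 = 1/2
No assignment yields a value below 1/2, so this is the minimum.

1/2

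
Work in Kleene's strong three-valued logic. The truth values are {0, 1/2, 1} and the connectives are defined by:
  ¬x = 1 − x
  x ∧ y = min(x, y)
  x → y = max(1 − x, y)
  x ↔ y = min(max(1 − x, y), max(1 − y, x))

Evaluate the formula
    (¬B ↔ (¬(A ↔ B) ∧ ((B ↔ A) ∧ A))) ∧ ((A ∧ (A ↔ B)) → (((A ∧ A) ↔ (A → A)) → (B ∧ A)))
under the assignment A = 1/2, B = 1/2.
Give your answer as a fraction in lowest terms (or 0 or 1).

1/2

¬B = ¬1/2 = 1/2
A ↔ B = 1/2 ↔ 1/2 = 1/2
¬(A ↔ B) = ¬1/2 = 1/2
B ↔ A = 1/2 ↔ 1/2 = 1/2
(B ↔ A) ∧ A = 1/2 ∧ 1/2 = 1/2
¬(A ↔ B) ∧ ((B ↔ A) ∧ A) = 1/2 ∧ 1/2 = 1/2
¬B ↔ (¬(A ↔ B) ∧ ((B ↔ A) ∧ A)) = 1/2 ↔ 1/2 = 1/2
A ↔ B = 1/2 ↔ 1/2 = 1/2
A ∧ (A ↔ B) = 1/2 ∧ 1/2 = 1/2
A ∧ A = 1/2 ∧ 1/2 = 1/2
A → A = 1/2 → 1/2 = 1/2
(A ∧ A) ↔ (A → A) = 1/2 ↔ 1/2 = 1/2
B ∧ A = 1/2 ∧ 1/2 = 1/2
((A ∧ A) ↔ (A → A)) → (B ∧ A) = 1/2 → 1/2 = 1/2
(A ∧ (A ↔ B)) → (((A ∧ A) ↔ (A → A)) → (B ∧ A)) = 1/2 → 1/2 = 1/2
(¬B ↔ (¬(A ↔ B) ∧ ((B ↔ A) ∧ A))) ∧ ((A ∧ (A ↔ B)) → (((A ∧ A) ↔ (A → A)) → (B ∧ A))) = 1/2 ∧ 1/2 = 1/2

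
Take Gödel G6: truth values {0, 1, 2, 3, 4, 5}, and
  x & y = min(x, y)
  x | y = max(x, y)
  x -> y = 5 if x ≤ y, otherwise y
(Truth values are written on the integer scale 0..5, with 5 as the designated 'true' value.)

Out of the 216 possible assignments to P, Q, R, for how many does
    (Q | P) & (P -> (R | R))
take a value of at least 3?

99

value 5: 26 assignments (counts)
value 4: 34 assignments (counts)
value 3: 39 assignments (counts)
value 2: 41 assignments
value 1: 40 assignments
value 0: 36 assignments
So 99 of the 216 assignments meet the threshold.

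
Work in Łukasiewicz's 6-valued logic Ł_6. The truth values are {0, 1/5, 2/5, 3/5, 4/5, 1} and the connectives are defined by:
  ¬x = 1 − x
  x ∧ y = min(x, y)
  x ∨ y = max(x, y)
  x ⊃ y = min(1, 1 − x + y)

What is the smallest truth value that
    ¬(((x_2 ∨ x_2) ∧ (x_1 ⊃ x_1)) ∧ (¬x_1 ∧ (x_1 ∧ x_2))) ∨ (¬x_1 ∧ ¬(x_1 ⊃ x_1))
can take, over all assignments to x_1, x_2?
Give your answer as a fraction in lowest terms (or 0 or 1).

3/5

Take x_1 = 2/5, x_2 = 2/5:
x_2 ∨ x_2 = 2/5 ∨ 2/5 = 2/5
x_1 ⊃ x_1 = 2/5 ⊃ 2/5 = 1
(x_2 ∨ x_2) ∧ (x_1 ⊃ x_1) = 2/5 ∧ 1 = 2/5
¬x_1 = ¬2/5 = 3/5
x_1 ∧ x_2 = 2/5 ∧ 2/5 = 2/5
¬x_1 ∧ (x_1 ∧ x_2) = 3/5 ∧ 2/5 = 2/5
((x_2 ∨ x_2) ∧ (x_1 ⊃ x_1)) ∧ (¬x_1 ∧ (x_1 ∧ x_2)) = 2/5 ∧ 2/5 = 2/5
¬(((x_2 ∨ x_2) ∧ (x_1 ⊃ x_1)) ∧ (¬x_1 ∧ (x_1 ∧ x_2))) = ¬2/5 = 3/5
¬x_1 = ¬2/5 = 3/5
x_1 ⊃ x_1 = 2/5 ⊃ 2/5 = 1
¬(x_1 ⊃ x_1) = ¬1 = 0
¬x_1 ∧ ¬(x_1 ⊃ x_1) = 3/5 ∧ 0 = 0
¬(((x_2 ∨ x_2) ∧ (x_1 ⊃ x_1)) ∧ (¬x_1 ∧ (x_1 ∧ x_2))) ∨ (¬x_1 ∧ ¬(x_1 ⊃ x_1)) = 3/5 ∨ 0 = 3/5
No assignment yields a value below 3/5, so this is the minimum.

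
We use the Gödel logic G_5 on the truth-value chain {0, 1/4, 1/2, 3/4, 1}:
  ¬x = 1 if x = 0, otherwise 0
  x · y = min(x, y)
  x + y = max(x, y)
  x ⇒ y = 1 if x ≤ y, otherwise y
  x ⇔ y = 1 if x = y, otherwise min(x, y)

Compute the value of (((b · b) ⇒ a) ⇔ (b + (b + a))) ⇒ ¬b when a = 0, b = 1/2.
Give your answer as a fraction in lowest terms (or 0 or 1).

1

b · b = 1/2 · 1/2 = 1/2
(b · b) ⇒ a = 1/2 ⇒ 0 = 0
b + a = 1/2 + 0 = 1/2
b + (b + a) = 1/2 + 1/2 = 1/2
((b · b) ⇒ a) ⇔ (b + (b + a)) = 0 ⇔ 1/2 = 0
¬b = ¬1/2 = 0
(((b · b) ⇒ a) ⇔ (b + (b + a))) ⇒ ¬b = 0 ⇒ 0 = 1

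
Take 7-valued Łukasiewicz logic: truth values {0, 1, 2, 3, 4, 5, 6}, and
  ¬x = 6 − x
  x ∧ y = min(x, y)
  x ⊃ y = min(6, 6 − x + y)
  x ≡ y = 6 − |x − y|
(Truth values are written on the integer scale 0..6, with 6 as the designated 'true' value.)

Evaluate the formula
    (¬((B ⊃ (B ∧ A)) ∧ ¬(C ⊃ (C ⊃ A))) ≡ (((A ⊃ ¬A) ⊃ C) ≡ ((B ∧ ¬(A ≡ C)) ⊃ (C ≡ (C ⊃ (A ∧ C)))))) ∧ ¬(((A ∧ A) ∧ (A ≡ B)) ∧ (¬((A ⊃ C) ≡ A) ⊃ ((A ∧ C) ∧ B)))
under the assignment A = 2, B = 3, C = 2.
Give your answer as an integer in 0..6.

2

B ∧ A = 3 ∧ 2 = 2
B ⊃ (B ∧ A) = 3 ⊃ 2 = 5
C ⊃ A = 2 ⊃ 2 = 6
C ⊃ (C ⊃ A) = 2 ⊃ 6 = 6
¬(C ⊃ (C ⊃ A)) = ¬6 = 0
(B ⊃ (B ∧ A)) ∧ ¬(C ⊃ (C ⊃ A)) = 5 ∧ 0 = 0
¬((B ⊃ (B ∧ A)) ∧ ¬(C ⊃ (C ⊃ A))) = ¬0 = 6
¬A = ¬2 = 4
A ⊃ ¬A = 2 ⊃ 4 = 6
(A ⊃ ¬A) ⊃ C = 6 ⊃ 2 = 2
A ≡ C = 2 ≡ 2 = 6
¬(A ≡ C) = ¬6 = 0
B ∧ ¬(A ≡ C) = 3 ∧ 0 = 0
A ∧ C = 2 ∧ 2 = 2
C ⊃ (A ∧ C) = 2 ⊃ 2 = 6
C ≡ (C ⊃ (A ∧ C)) = 2 ≡ 6 = 2
(B ∧ ¬(A ≡ C)) ⊃ (C ≡ (C ⊃ (A ∧ C))) = 0 ⊃ 2 = 6
((A ⊃ ¬A) ⊃ C) ≡ ((B ∧ ¬(A ≡ C)) ⊃ (C ≡ (C ⊃ (A ∧ C)))) = 2 ≡ 6 = 2
¬((B ⊃ (B ∧ A)) ∧ ¬(C ⊃ (C ⊃ A))) ≡ (((A ⊃ ¬A) ⊃ C) ≡ ((B ∧ ¬(A ≡ C)) ⊃ (C ≡ (C ⊃ (A ∧ C))))) = 6 ≡ 2 = 2
A ∧ A = 2 ∧ 2 = 2
A ≡ B = 2 ≡ 3 = 5
(A ∧ A) ∧ (A ≡ B) = 2 ∧ 5 = 2
A ⊃ C = 2 ⊃ 2 = 6
(A ⊃ C) ≡ A = 6 ≡ 2 = 2
¬((A ⊃ C) ≡ A) = ¬2 = 4
A ∧ C = 2 ∧ 2 = 2
(A ∧ C) ∧ B = 2 ∧ 3 = 2
¬((A ⊃ C) ≡ A) ⊃ ((A ∧ C) ∧ B) = 4 ⊃ 2 = 4
((A ∧ A) ∧ (A ≡ B)) ∧ (¬((A ⊃ C) ≡ A) ⊃ ((A ∧ C) ∧ B)) = 2 ∧ 4 = 2
¬(((A ∧ A) ∧ (A ≡ B)) ∧ (¬((A ⊃ C) ≡ A) ⊃ ((A ∧ C) ∧ B))) = ¬2 = 4
(¬((B ⊃ (B ∧ A)) ∧ ¬(C ⊃ (C ⊃ A))) ≡ (((A ⊃ ¬A) ⊃ C) ≡ ((B ∧ ¬(A ≡ C)) ⊃ (C ≡ (C ⊃ (A ∧ C)))))) ∧ ¬(((A ∧ A) ∧ (A ≡ B)) ∧ (¬((A ⊃ C) ≡ A) ⊃ ((A ∧ C) ∧ B))) = 2 ∧ 4 = 2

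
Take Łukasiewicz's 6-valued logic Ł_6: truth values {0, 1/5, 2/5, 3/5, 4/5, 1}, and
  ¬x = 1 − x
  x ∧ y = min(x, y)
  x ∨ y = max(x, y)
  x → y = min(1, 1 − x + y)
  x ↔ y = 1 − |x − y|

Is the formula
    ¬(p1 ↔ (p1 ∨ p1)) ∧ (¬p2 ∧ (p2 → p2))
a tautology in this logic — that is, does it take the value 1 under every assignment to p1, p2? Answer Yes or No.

Counterexample: take p1 = 0, p2 = 0.
p1 ∨ p1 = 0 ∨ 0 = 0
p1 ↔ (p1 ∨ p1) = 0 ↔ 0 = 1
¬(p1 ↔ (p1 ∨ p1)) = ¬1 = 0
¬p2 = ¬0 = 1
p2 → p2 = 0 → 0 = 1
¬p2 ∧ (p2 → p2) = 1 ∧ 1 = 1
¬(p1 ↔ (p1 ∨ p1)) ∧ (¬p2 ∧ (p2 → p2)) = 0 ∧ 1 = 0
This gives 0 ≠ 1.

No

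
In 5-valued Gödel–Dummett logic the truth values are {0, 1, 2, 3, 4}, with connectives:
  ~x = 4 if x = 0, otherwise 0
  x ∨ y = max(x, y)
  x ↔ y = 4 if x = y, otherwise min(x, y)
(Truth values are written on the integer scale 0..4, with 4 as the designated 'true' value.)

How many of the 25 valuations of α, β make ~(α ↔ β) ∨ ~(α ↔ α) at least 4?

8

value 4: 8 assignments (counts)
value 0: 17 assignments
So 8 of the 25 assignments meet the threshold.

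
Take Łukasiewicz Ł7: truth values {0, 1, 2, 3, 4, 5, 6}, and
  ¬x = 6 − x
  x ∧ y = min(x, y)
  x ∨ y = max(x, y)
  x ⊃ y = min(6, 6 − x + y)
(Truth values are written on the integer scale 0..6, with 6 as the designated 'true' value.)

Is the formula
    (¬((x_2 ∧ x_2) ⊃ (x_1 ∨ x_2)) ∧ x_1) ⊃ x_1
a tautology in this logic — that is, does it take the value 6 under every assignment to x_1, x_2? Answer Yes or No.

At x_1 = 5, x_2 = 2, for instance:
x_2 ∧ x_2 = 2 ∧ 2 = 2
x_1 ∨ x_2 = 5 ∨ 2 = 5
(x_2 ∧ x_2) ⊃ (x_1 ∨ x_2) = 2 ⊃ 5 = 6
¬((x_2 ∧ x_2) ⊃ (x_1 ∨ x_2)) = ¬6 = 0
¬((x_2 ∧ x_2) ⊃ (x_1 ∨ x_2)) ∧ x_1 = 0 ∧ 5 = 0
(¬((x_2 ∧ x_2) ⊃ (x_1 ∨ x_2)) ∧ x_1) ⊃ x_1 = 0 ⊃ 5 = 6
and checking the remaining 48 assignments likewise gives ≥ 6 in every case.

Yes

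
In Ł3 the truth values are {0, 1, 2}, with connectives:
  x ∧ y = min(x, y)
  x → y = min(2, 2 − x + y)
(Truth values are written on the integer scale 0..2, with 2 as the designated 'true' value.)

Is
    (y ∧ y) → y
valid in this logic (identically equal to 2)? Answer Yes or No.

Yes

y = 0 ↦ 2
y = 1 ↦ 2
y = 2 ↦ 2
Every assignment gives a value ≥ 2.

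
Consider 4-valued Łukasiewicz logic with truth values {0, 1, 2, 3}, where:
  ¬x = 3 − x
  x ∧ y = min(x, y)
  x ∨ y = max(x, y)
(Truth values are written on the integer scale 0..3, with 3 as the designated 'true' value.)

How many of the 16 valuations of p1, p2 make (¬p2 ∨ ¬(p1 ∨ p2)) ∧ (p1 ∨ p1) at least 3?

p1 = 0, p2 = 0 ↦ 0  <
p1 = 0, p2 = 1 ↦ 0  <
p1 = 0, p2 = 2 ↦ 0  <
p1 = 0, p2 = 3 ↦ 0  <
p1 = 1, p2 = 0 ↦ 1  <
p1 = 1, p2 = 1 ↦ 1  <
p1 = 1, p2 = 2 ↦ 1  <
p1 = 1, p2 = 3 ↦ 0  <
p1 = 2, p2 = 0 ↦ 2  <
p1 = 2, p2 = 1 ↦ 2  <
p1 = 2, p2 = 2 ↦ 1  <
p1 = 2, p2 = 3 ↦ 0  <
p1 = 3, p2 = 0 ↦ 3  ≥
p1 = 3, p2 = 1 ↦ 2  <
p1 = 3, p2 = 2 ↦ 1  <
p1 = 3, p2 = 3 ↦ 0  <
So 1 of the 16 assignments meets the threshold.

1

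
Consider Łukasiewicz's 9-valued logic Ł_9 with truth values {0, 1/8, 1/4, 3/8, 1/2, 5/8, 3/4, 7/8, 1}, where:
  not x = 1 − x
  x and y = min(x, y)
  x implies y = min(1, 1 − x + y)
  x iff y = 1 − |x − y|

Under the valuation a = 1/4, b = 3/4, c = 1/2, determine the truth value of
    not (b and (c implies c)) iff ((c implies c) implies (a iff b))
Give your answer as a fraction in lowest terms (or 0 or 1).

c implies c = 1/2 implies 1/2 = 1
b and (c implies c) = 3/4 and 1 = 3/4
not (b and (c implies c)) = not 3/4 = 1/4
c implies c = 1/2 implies 1/2 = 1
a iff b = 1/4 iff 3/4 = 1/2
(c implies c) implies (a iff b) = 1 implies 1/2 = 1/2
not (b and (c implies c)) iff ((c implies c) implies (a iff b)) = 1/4 iff 1/2 = 3/4

3/4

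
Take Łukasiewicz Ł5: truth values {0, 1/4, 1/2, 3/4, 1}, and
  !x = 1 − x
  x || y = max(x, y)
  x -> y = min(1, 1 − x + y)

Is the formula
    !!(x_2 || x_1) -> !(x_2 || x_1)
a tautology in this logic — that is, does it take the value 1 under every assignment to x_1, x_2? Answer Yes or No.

No

Counterexample: take x_1 = 0, x_2 = 3/4.
x_2 || x_1 = 3/4 || 0 = 3/4
!(x_2 || x_1) = !3/4 = 1/4
!!(x_2 || x_1) = !1/4 = 3/4
!(x_2 || x_1) = !3/4 = 1/4
!!(x_2 || x_1) -> !(x_2 || x_1) = 3/4 -> 1/4 = 1/2
This gives 1/2 ≠ 1.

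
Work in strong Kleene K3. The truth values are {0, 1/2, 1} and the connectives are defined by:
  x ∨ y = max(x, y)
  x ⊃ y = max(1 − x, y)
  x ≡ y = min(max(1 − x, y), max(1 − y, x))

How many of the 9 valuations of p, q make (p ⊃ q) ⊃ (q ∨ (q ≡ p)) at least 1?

5

p = 0, q = 0 ↦ 1  ≥
p = 0, q = 1/2 ↦ 1/2  <
p = 0, q = 1 ↦ 1  ≥
p = 1/2, q = 0 ↦ 1/2  <
p = 1/2, q = 1/2 ↦ 1/2  <
p = 1/2, q = 1 ↦ 1  ≥
p = 1, q = 0 ↦ 1  ≥
p = 1, q = 1/2 ↦ 1/2  <
p = 1, q = 1 ↦ 1  ≥
So 5 of the 9 assignments meet the threshold.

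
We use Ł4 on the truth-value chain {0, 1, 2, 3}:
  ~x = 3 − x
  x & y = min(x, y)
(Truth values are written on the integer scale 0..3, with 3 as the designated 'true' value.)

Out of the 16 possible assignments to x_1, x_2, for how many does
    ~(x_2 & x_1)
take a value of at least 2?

12

x_1 = 0, x_2 = 0 ↦ 3  ≥
x_1 = 0, x_2 = 1 ↦ 3  ≥
x_1 = 0, x_2 = 2 ↦ 3  ≥
x_1 = 0, x_2 = 3 ↦ 3  ≥
x_1 = 1, x_2 = 0 ↦ 3  ≥
x_1 = 1, x_2 = 1 ↦ 2  ≥
x_1 = 1, x_2 = 2 ↦ 2  ≥
x_1 = 1, x_2 = 3 ↦ 2  ≥
x_1 = 2, x_2 = 0 ↦ 3  ≥
x_1 = 2, x_2 = 1 ↦ 2  ≥
x_1 = 2, x_2 = 2 ↦ 1  <
x_1 = 2, x_2 = 3 ↦ 1  <
x_1 = 3, x_2 = 0 ↦ 3  ≥
x_1 = 3, x_2 = 1 ↦ 2  ≥
x_1 = 3, x_2 = 2 ↦ 1  <
x_1 = 3, x_2 = 3 ↦ 0  <
So 12 of the 16 assignments meet the threshold.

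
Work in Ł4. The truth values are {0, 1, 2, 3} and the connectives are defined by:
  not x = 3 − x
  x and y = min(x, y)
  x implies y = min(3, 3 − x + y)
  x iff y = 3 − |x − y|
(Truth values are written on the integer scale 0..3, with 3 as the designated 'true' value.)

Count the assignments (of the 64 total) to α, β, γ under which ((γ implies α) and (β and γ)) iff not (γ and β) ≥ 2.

value 3: 4 assignments (counts)
value 2: 29 assignments (counts)
value 1: 2 assignments
value 0: 29 assignments
So 33 of the 64 assignments meet the threshold.

33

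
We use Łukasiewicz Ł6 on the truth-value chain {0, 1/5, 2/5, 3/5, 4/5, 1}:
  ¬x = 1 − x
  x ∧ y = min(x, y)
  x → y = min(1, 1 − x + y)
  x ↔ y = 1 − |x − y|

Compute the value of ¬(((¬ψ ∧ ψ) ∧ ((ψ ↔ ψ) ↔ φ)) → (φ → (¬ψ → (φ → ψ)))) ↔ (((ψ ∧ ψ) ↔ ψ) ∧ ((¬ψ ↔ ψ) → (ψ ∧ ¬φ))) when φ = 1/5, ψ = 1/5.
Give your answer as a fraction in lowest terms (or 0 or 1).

¬ψ = ¬1/5 = 4/5
¬ψ ∧ ψ = 4/5 ∧ 1/5 = 1/5
ψ ↔ ψ = 1/5 ↔ 1/5 = 1
(ψ ↔ ψ) ↔ φ = 1 ↔ 1/5 = 1/5
(¬ψ ∧ ψ) ∧ ((ψ ↔ ψ) ↔ φ) = 1/5 ∧ 1/5 = 1/5
¬ψ = ¬1/5 = 4/5
φ → ψ = 1/5 → 1/5 = 1
¬ψ → (φ → ψ) = 4/5 → 1 = 1
φ → (¬ψ → (φ → ψ)) = 1/5 → 1 = 1
((¬ψ ∧ ψ) ∧ ((ψ ↔ ψ) ↔ φ)) → (φ → (¬ψ → (φ → ψ))) = 1/5 → 1 = 1
¬(((¬ψ ∧ ψ) ∧ ((ψ ↔ ψ) ↔ φ)) → (φ → (¬ψ → (φ → ψ)))) = ¬1 = 0
ψ ∧ ψ = 1/5 ∧ 1/5 = 1/5
(ψ ∧ ψ) ↔ ψ = 1/5 ↔ 1/5 = 1
¬ψ = ¬1/5 = 4/5
¬ψ ↔ ψ = 4/5 ↔ 1/5 = 2/5
¬φ = ¬1/5 = 4/5
ψ ∧ ¬φ = 1/5 ∧ 4/5 = 1/5
(¬ψ ↔ ψ) → (ψ ∧ ¬φ) = 2/5 → 1/5 = 4/5
((ψ ∧ ψ) ↔ ψ) ∧ ((¬ψ ↔ ψ) → (ψ ∧ ¬φ)) = 1 ∧ 4/5 = 4/5
¬(((¬ψ ∧ ψ) ∧ ((ψ ↔ ψ) ↔ φ)) → (φ → (¬ψ → (φ → ψ)))) ↔ (((ψ ∧ ψ) ↔ ψ) ∧ ((¬ψ ↔ ψ) → (ψ ∧ ¬φ))) = 0 ↔ 4/5 = 1/5

1/5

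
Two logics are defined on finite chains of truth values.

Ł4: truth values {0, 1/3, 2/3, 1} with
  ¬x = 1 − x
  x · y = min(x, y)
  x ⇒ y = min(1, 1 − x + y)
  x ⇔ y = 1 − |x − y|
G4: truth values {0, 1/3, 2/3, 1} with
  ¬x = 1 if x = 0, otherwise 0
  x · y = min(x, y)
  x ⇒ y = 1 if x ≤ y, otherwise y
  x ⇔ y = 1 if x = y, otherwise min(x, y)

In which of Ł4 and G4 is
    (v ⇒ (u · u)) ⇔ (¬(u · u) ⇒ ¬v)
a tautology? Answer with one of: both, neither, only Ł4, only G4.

only Ł4

In Ł4: every assignment gives 1 — tautology.
In G4: at u = 1/3, v = 2/3 the value is 1/3 — not a tautology.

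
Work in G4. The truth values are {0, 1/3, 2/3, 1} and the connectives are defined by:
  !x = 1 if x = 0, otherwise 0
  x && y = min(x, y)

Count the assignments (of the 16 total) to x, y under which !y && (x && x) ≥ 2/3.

x = 0, y = 0 ↦ 0  <
x = 0, y = 1/3 ↦ 0  <
x = 0, y = 2/3 ↦ 0  <
x = 0, y = 1 ↦ 0  <
x = 1/3, y = 0 ↦ 1/3  <
x = 1/3, y = 1/3 ↦ 0  <
x = 1/3, y = 2/3 ↦ 0  <
x = 1/3, y = 1 ↦ 0  <
x = 2/3, y = 0 ↦ 2/3  ≥
x = 2/3, y = 1/3 ↦ 0  <
x = 2/3, y = 2/3 ↦ 0  <
x = 2/3, y = 1 ↦ 0  <
x = 1, y = 0 ↦ 1  ≥
x = 1, y = 1/3 ↦ 0  <
x = 1, y = 2/3 ↦ 0  <
x = 1, y = 1 ↦ 0  <
So 2 of the 16 assignments meet the threshold.

2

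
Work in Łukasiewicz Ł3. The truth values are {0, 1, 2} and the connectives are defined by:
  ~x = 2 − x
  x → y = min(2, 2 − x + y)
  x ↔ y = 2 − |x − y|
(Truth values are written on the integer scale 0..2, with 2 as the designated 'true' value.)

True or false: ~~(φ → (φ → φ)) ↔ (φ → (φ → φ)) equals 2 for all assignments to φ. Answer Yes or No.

Yes

φ = 0 ↦ 2
φ = 1 ↦ 2
φ = 2 ↦ 2
Every assignment gives a value ≥ 2.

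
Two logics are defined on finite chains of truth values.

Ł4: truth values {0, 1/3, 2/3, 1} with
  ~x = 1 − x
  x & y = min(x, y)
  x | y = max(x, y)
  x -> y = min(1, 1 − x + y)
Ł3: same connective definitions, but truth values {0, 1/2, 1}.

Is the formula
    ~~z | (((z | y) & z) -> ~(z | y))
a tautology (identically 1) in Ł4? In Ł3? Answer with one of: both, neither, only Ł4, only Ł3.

In Ł4: at y = 0, z = 2/3 the value is 2/3 — not a tautology.
In Ł3: at y = 1, z = 1/2 the value is 1/2 — not a tautology.

neither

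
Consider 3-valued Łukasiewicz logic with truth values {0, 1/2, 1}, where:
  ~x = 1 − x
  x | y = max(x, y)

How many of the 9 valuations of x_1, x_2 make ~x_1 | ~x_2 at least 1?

x_1 = 0, x_2 = 0 ↦ 1  ≥
x_1 = 0, x_2 = 1/2 ↦ 1  ≥
x_1 = 0, x_2 = 1 ↦ 1  ≥
x_1 = 1/2, x_2 = 0 ↦ 1  ≥
x_1 = 1/2, x_2 = 1/2 ↦ 1/2  <
x_1 = 1/2, x_2 = 1 ↦ 1/2  <
x_1 = 1, x_2 = 0 ↦ 1  ≥
x_1 = 1, x_2 = 1/2 ↦ 1/2  <
x_1 = 1, x_2 = 1 ↦ 0  <
So 5 of the 9 assignments meet the threshold.

5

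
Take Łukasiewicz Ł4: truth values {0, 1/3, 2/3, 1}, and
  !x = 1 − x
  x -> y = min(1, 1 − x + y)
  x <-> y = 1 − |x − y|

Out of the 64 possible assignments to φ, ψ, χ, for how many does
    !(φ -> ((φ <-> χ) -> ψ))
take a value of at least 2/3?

value 1: 1 assignment (counts)
value 2/3: 3 assignments (counts)
value 1/3: 7 assignments
value 0: 53 assignments
So 4 of the 64 assignments meet the threshold.

4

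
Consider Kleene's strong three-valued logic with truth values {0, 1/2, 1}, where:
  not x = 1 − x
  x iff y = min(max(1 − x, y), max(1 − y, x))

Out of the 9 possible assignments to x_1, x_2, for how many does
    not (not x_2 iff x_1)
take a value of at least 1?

x_1 = 0, x_2 = 0 ↦ 1  ≥
x_1 = 0, x_2 = 1/2 ↦ 1/2  <
x_1 = 0, x_2 = 1 ↦ 0  <
x_1 = 1/2, x_2 = 0 ↦ 1/2  <
x_1 = 1/2, x_2 = 1/2 ↦ 1/2  <
x_1 = 1/2, x_2 = 1 ↦ 1/2  <
x_1 = 1, x_2 = 0 ↦ 0  <
x_1 = 1, x_2 = 1/2 ↦ 1/2  <
x_1 = 1, x_2 = 1 ↦ 1  ≥
So 2 of the 9 assignments meet the threshold.

2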